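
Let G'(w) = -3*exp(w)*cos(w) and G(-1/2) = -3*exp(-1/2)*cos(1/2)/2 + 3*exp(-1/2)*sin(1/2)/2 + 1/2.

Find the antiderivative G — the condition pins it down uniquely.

For G(w) to be correct, d/dw[G] must agree with the stated G'(w) identically.
A general antiderivative is -3*exp(w)*sin(w)/2 - 3*exp(w)*cos(w)/2 + C.
The condition gives C = -3*exp(-1/2)*cos(1/2)/2 + 3*exp(-1/2)*sin(1/2)/2 + 1/2 - (-3*exp(-1/2)*cos(1/2)/2 + 3*exp(-1/2)*sin(1/2)/2) = 1/2.
So G(w) = (-3*exp(w)*sin(w) - 3*exp(w)*cos(w) + 1)/2.
Check: d/dw[(-3*exp(w)*sin(w) - 3*exp(w)*cos(w) + 1)/2] = -3*exp(w)*cos(w) = G'(w).

G(w) = (-3*exp(w)*sin(w) - 3*exp(w)*cos(w) + 1)/2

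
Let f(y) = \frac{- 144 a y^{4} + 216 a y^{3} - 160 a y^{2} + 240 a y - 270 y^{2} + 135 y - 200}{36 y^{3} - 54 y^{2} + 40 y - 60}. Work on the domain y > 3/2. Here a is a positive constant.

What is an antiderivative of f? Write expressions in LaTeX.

An antiderivative is F(y) = \frac{- 8 a y^{2} - 20 \log{\left(4 y - 6 \right)} - 5 \log{\left(\frac{3 y^{2}}{2} + \frac{5}{3} \right)}}{4}.

A first test for any F(y): its y-derivative must equal f(y) identically.
Check: d/dy[\frac{- 8 a y^{2} - 20 \log{\left(4 y - 6 \right)} - 5 \log{\left(\frac{3 y^{2}}{2} + \frac{5}{3} \right)}}{4}] = \frac{- 144 a y^{4} + 216 a y^{3} - 160 a y^{2} + 240 a y - 270 y^{2} + 135 y - 200}{36 y^{3} - 54 y^{2} + 40 y - 60} = f(y).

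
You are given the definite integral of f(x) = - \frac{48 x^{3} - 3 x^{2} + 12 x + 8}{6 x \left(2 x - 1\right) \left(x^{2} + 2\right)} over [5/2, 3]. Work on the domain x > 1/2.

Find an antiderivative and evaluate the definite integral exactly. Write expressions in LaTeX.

The denominator factors as 6 x \left(2 x - 1\right) \left(x^{2} + 2\right); partial fractions split f into directly integrable pieces: - \frac{7 \left(25 x + 8\right)}{54 \left(x^{2} + 2\right)} - \frac{77}{27 \left(2 x - 1\right)} + \frac{2}{3 x}.
F(x) = \frac{72 \log{\left(x \right)} - 154 \log{\left(x - \frac{1}{2} \right)} - 175 \log{\left(x^{2} + 2 \right)} - 56 \sqrt{2} \operatorname{atan}{\left(\frac{\sqrt{2} x}{2} \right)}}{108} is an antiderivative of f.
Check: d/dx[\frac{72 \log{\left(x \right)} - 154 \log{\left(x - \frac{1}{2} \right)} - 175 \log{\left(x^{2} + 2 \right)} - 56 \sqrt{2} \operatorname{atan}{\left(\frac{\sqrt{2} x}{2} \right)}}{108}] = \frac{- 48 x^{3} + 3 x^{2} - 12 x - 8}{12 x^{4} - 6 x^{3} + 24 x^{2} - 12 x}, which equals f(x).
F(3) = - \frac{175 \log{\left(11 \right)}}{108} - \frac{77 \log{\left(\frac{5}{2} \right)}}{54} - \frac{14 \sqrt{2} \operatorname{atan}{\left(\frac{3 \sqrt{2}}{2} \right)}}{27} + \frac{2 \log{\left(3 \right)}}{3}; F(5/2) = - \frac{175 \log{\left(\frac{33}{4} \right)}}{108} - \frac{77 \log{\left(2 \right)}}{54} - \frac{14 \sqrt{2} \operatorname{atan}{\left(\frac{5 \sqrt{2}}{4} \right)}}{27} + \frac{2 \log{\left(\frac{5}{2} \right)}}{3}.
Integral = F(3) - F(5/2) = - \frac{175 \log{\left(11 \right)}}{108} - \frac{113 \log{\left(\frac{5}{2} \right)}}{54} - \frac{14 \sqrt{2} \operatorname{atan}{\left(\frac{3 \sqrt{2}}{2} \right)}}{27} + \frac{2 \log{\left(3 \right)}}{3} + \frac{14 \sqrt{2} \operatorname{atan}{\left(\frac{5 \sqrt{2}}{4} \right)}}{27} + \frac{77 \log{\left(2 \right)}}{54} + \frac{175 \log{\left(\frac{33}{4} \right)}}{108}.

Antiderivative: F(x) = \frac{72 \log{\left(x \right)} - 154 \log{\left(x - \frac{1}{2} \right)} - 175 \log{\left(x^{2} + 2 \right)} - 56 \sqrt{2} \operatorname{atan}{\left(\frac{\sqrt{2} x}{2} \right)}}{108}; value = - \frac{175 \log{\left(11 \right)}}{108} - \frac{113 \log{\left(\frac{5}{2} \right)}}{54} - \frac{14 \sqrt{2} \operatorname{atan}{\left(\frac{3 \sqrt{2}}{2} \right)}}{27} + \frac{2 \log{\left(3 \right)}}{3} + \frac{14 \sqrt{2} \operatorname{atan}{\left(\frac{5 \sqrt{2}}{4} \right)}}{27} + \frac{77 \log{\left(2 \right)}}{54} + \frac{175 \log{\left(\frac{33}{4} \right)}}{108}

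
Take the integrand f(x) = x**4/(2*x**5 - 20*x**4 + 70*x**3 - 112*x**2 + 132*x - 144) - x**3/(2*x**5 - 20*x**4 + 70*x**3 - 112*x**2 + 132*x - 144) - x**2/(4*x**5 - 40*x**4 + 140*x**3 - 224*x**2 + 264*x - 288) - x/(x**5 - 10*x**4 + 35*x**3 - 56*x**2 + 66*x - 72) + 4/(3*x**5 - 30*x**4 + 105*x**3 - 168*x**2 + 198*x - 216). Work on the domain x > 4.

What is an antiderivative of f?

An antiderivative is F(x) = 134*log(x - 4)/27 - 6401*log(x - 3)/1452 - 713*log(x**2 + 2)/26136 - 46*sqrt(2)*atan(sqrt(2)*x/2)/3267 + 277/(132*x - 396).

The denominator factors as 12*(x - 4)*(x - 3)**2*(x**2 + 2); partial fractions split f into directly integrable pieces: -23*(31*x + 16)/(13068*(x**2 + 2)) - 6401/(1452*(x - 3)) - 277/(132*(x - 3)**2) + 134/(27*(x - 4)).
Check: d/dx[134*log(x - 4)/27 - 6401*log(x - 3)/1452 - 713*log(x**2 + 2)/26136 - 46*sqrt(2)*atan(sqrt(2)*x/2)/3267 + 277/(132*x - 396)] = (6*x**4 - 6*x**3 - 3*x**2 - 12*x + 16)/(12*x**5 - 120*x**4 + 420*x**3 - 672*x**2 + 792*x - 864), which equals f(x).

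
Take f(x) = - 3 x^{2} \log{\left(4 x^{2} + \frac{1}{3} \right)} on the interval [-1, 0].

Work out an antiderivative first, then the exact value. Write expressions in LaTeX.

Any candidate F(x) must reproduce f(x) exactly when differentiated.
F(x) = - \frac{36 x^{3} \log{\left(4 x^{2} + \frac{1}{3} \right)} - 24 x^{3} + 6 x - \sqrt{3} \operatorname{atan}{\left(2 \sqrt{3} x \right)}}{36} is an antiderivative of f.
Check: d/dx[- \frac{36 x^{3} \log{\left(4 x^{2} + \frac{1}{3} \right)} - 24 x^{3} + 6 x - \sqrt{3} \operatorname{atan}{\left(2 \sqrt{3} x \right)}}{36}] = - 3 x^{2} \log{\left(4 x^{2} + \frac{1}{3} \right)} = f(x).
F(0) = 0; F(-1) = - \frac{1}{2} - \frac{\sqrt{3} \operatorname{atan}{\left(2 \sqrt{3} \right)}}{36} + \log{\left(\frac{13}{3} \right)}.
Integral = F(0) - F(-1) = - \log{\left(\frac{13}{3} \right)} + \frac{\sqrt{3} \operatorname{atan}{\left(2 \sqrt{3} \right)}}{36} + \frac{1}{2}.

Antiderivative: F(x) = - \frac{36 x^{3} \log{\left(4 x^{2} + \frac{1}{3} \right)} - 24 x^{3} + 6 x - \sqrt{3} \operatorname{atan}{\left(2 \sqrt{3} x \right)}}{36}; value = - \log{\left(\frac{13}{3} \right)} + \frac{\sqrt{3} \operatorname{atan}{\left(2 \sqrt{3} \right)}}{36} + \frac{1}{2}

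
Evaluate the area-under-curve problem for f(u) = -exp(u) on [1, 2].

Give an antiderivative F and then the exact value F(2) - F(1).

For F(u) to be correct the identity F'(u) - f(u) = 0 must hold.
F(u) = -exp(u) is an antiderivative of f.
Check: d/du[-exp(u)] = -exp(u) = f(u).
F(2) = -exp(2); F(1) = -exp(1).
Integral = F(2) - F(1) = exp(1) - exp(2).

Antiderivative: F(u) = -exp(u); value = exp(1) - exp(2)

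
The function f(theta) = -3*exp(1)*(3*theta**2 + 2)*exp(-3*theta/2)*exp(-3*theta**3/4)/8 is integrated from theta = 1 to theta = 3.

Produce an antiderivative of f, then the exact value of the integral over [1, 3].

Antiderivative: F(theta) = exp(-3*theta**3/4 - 3*theta/2 + 1)/2; value = -exp(-5/4)/2 + exp(-95/4)/2

f matches the chain-rule pattern g'(h)*h' with inner function h(theta) = -3*theta**3/4 - 3*theta/2 + 1; substituting u = h(theta) collapses the integral.
F(theta) = exp(-3*theta**3/4 - 3*theta/2 + 1)/2 is an antiderivative of f.
Check: d/dtheta[exp(-3*theta**3/4 - 3*theta/2 + 1)/2] = exp(1)*(-9*theta**2 - 6)*exp(-3*theta/2)*exp(-3*theta**3/4)/8, which equals f(theta).
F(3) = exp(-95/4)/2; F(1) = exp(-5/4)/2.
Integral = F(3) - F(1) = -exp(-5/4)/2 + exp(-95/4)/2.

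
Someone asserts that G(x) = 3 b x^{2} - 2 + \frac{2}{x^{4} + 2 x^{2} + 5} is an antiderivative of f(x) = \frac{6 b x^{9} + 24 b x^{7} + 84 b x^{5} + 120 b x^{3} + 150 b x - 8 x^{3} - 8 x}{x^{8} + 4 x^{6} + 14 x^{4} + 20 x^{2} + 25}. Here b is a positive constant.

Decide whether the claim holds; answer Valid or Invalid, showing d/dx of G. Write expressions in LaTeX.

d/dx[G] = \frac{6 b x^{9} + 24 b x^{7} + 84 b x^{5} + 120 b x^{3} + 150 b x - 8 x^{3} - 8 x}{x^{8} + 4 x^{6} + 14 x^{4} + 20 x^{2} + 25}
This equals f(x) exactly, so the claim holds.

Valid. The derivative of G reproduces f.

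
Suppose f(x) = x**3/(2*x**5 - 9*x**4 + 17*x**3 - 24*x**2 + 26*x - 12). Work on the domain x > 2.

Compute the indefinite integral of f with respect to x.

F(x) = 4*log(x - 2)/3 - 27*log(x - 3/2)/17 + log(x - 1)/3 - 2*log(x**2 + 2)/51 - sqrt(2)*atan(sqrt(2)*x/2)/17 + C

The denominator factors as (x - 2)*(x - 1)*(2*x - 3)*(x**2 + 2); partial fractions split f into directly integrable pieces: -2*(2*x + 3)/(51*(x**2 + 2)) - 54/(17*(2*x - 3)) + 1/(3*(x - 1)) + 4/(3*(x - 2)).
Check: d/dx[4*log(x - 2)/3 - 27*log(x - 3/2)/17 + log(x - 1)/3 - 2*log(x**2 + 2)/51 - sqrt(2)*atan(sqrt(2)*x/2)/17] = x**3/(2*x**5 - 9*x**4 + 17*x**3 - 24*x**2 + 26*x - 12) = f(x).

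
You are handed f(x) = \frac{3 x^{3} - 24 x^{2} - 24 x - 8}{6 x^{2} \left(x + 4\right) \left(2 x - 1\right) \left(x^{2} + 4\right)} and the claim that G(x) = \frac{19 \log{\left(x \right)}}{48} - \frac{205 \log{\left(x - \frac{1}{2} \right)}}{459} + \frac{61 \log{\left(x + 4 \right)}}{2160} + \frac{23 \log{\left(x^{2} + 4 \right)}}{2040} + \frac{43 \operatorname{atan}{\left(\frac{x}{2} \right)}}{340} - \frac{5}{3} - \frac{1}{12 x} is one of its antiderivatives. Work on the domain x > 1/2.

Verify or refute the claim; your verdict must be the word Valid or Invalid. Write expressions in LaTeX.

d/dx[G] = \frac{3 x^{3} - 24 x^{2} - 24 x - 8}{12 x^{6} + 42 x^{5} + 24 x^{4} + 168 x^{3} - 96 x^{2}}
This equals f(x) exactly, so the claim holds.

Valid: G'(x) = f(x).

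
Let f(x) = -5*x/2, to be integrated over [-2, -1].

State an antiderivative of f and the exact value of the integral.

Any candidate F(x) must reproduce f(x) exactly when differentiated.
F(x) = -5*x**2/4 is an antiderivative of f.
Check: d/dx[-5*x**2/4] = -5*x/2 = f(x).
F(-1) = -5/4; F(-2) = -5.
Integral = F(-1) - F(-2) = 15/4.

Antiderivative: F(x) = -5*x**2/4; value = 15/4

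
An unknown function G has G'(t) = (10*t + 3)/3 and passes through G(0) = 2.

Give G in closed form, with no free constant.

G(t) = 5*t**2/3 + t + 2

Since d/dt undoes antidifferentiation here, G(t) must give back the stated G'(t).
A general antiderivative is 5*t**2/3 + t + C.
The condition gives C = 2 - (0) = 2.
So G(t) = 5*t**2/3 + t + 2.
Check: d/dt[5*t**2/3 + t + 2] = 10*t/3 + 1, which equals G'(t).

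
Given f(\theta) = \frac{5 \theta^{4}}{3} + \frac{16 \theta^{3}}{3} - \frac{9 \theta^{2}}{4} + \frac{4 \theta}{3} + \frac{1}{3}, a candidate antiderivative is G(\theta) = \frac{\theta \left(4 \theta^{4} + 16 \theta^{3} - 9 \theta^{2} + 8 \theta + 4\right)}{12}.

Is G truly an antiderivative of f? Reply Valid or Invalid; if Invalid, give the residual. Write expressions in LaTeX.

d/d\theta[G] = \frac{5 \theta^{4}}{3} + \frac{16 \theta^{3}}{3} - \frac{9 \theta^{2}}{4} + \frac{4 \theta}{3} + \frac{1}{3}
This equals f(\theta) exactly, so the claim holds.

Valid. The derivative of G reproduces f.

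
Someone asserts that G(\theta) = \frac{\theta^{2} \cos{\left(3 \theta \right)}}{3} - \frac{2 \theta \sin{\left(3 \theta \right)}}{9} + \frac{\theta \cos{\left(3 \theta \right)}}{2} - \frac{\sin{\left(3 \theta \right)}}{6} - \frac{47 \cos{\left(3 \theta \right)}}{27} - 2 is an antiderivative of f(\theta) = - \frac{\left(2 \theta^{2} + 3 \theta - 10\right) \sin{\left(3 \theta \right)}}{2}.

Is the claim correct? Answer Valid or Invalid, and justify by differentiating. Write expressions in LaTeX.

d/d\theta[G] = - \theta^{2} \sin{\left(3 \theta \right)} - \frac{3 \theta \sin{\left(3 \theta \right)}}{2} + 5 \sin{\left(3 \theta \right)}
This equals f(\theta) exactly, so the claim holds.

Valid - the claim checks out under differentiation.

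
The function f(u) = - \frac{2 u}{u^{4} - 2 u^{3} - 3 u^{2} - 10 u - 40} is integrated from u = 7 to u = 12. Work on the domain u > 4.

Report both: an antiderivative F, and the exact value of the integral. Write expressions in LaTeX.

Antiderivative: F(u) = - \frac{4 \log{\left(u - 4 \right)}}{63} - \frac{2 \log{\left(u + 2 \right)}}{27} + \frac{13 \log{\left(u^{2} + 5 \right)}}{189} + \frac{4 \sqrt{5} \operatorname{atan}{\left(\frac{\sqrt{5} u}{5} \right)}}{189}; value = - \frac{13 \log{\left(54 \right)}}{189} - \frac{2 \log{\left(14 \right)}}{27} - \frac{4 \log{\left(8 \right)}}{63} - \frac{4 \sqrt{5} \operatorname{atan}{\left(\frac{7 \sqrt{5}}{5} \right)}}{189} + \frac{4 \sqrt{5} \operatorname{atan}{\left(\frac{12 \sqrt{5}}{5} \right)}}{189} + \frac{4 \log{\left(3 \right)}}{63} + \frac{2 \log{\left(9 \right)}}{27} + \frac{13 \log{\left(149 \right)}}{189}

The denominator factors as \left(u - 4\right) \left(u + 2\right) \left(u^{2} + 5\right); partial fractions split f into directly integrable pieces: \frac{2 \left(13 u + 10\right)}{189 \left(u^{2} + 5\right)} - \frac{2}{27 \left(u + 2\right)} - \frac{4}{63 \left(u - 4\right)}.
F(u) = - \frac{4 \log{\left(u - 4 \right)}}{63} - \frac{2 \log{\left(u + 2 \right)}}{27} + \frac{13 \log{\left(u^{2} + 5 \right)}}{189} + \frac{4 \sqrt{5} \operatorname{atan}{\left(\frac{\sqrt{5} u}{5} \right)}}{189} is an antiderivative of f.
Check: d/du[- \frac{4 \log{\left(u - 4 \right)}}{63} - \frac{2 \log{\left(u + 2 \right)}}{27} + \frac{13 \log{\left(u^{2} + 5 \right)}}{189} + \frac{4 \sqrt{5} \operatorname{atan}{\left(\frac{\sqrt{5} u}{5} \right)}}{189}] = - \frac{2 u}{u^{4} - 2 u^{3} - 3 u^{2} - 10 u - 40} = f(u).
F(12) = - \frac{2 \log{\left(14 \right)}}{27} - \frac{4 \log{\left(8 \right)}}{63} + \frac{4 \sqrt{5} \operatorname{atan}{\left(\frac{12 \sqrt{5}}{5} \right)}}{189} + \frac{13 \log{\left(149 \right)}}{189}; F(7) = - \frac{2 \log{\left(9 \right)}}{27} - \frac{4 \log{\left(3 \right)}}{63} + \frac{4 \sqrt{5} \operatorname{atan}{\left(\frac{7 \sqrt{5}}{5} \right)}}{189} + \frac{13 \log{\left(54 \right)}}{189}.
Integral = F(12) - F(7) = - \frac{13 \log{\left(54 \right)}}{189} - \frac{2 \log{\left(14 \right)}}{27} - \frac{4 \log{\left(8 \right)}}{63} - \frac{4 \sqrt{5} \operatorname{atan}{\left(\frac{7 \sqrt{5}}{5} \right)}}{189} + \frac{4 \sqrt{5} \operatorname{atan}{\left(\frac{12 \sqrt{5}}{5} \right)}}{189} + \frac{4 \log{\left(3 \right)}}{63} + \frac{2 \log{\left(9 \right)}}{27} + \frac{13 \log{\left(149 \right)}}{189}.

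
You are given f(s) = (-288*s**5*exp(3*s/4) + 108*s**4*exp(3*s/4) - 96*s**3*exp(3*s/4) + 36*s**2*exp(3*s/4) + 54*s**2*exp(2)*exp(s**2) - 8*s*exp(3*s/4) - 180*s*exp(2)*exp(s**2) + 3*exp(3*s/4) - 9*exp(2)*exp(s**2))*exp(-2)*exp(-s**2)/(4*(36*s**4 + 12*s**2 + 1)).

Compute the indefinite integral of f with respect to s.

Recover f(s) by differentiating a candidate F(s); any mismatch rules it out.
Check: d/ds[-3*s/(8*s**2 + 4/3) + exp(-2)*exp(3*s/4)*exp(-s**2) + 5/(8*s**2 + 4/3)] = (-288*s**5*exp(3*s/4) + 108*s**4*exp(3*s/4) - 96*s**3*exp(3*s/4) + 36*s**2*exp(3*s/4) + 54*s**2*exp(2)*exp(s**2) - 8*s*exp(3*s/4) - 180*s*exp(2)*exp(s**2) + 3*exp(3*s/4) - 9*exp(2)*exp(s**2))/(144*s**4*exp(2)*exp(s**2) + 48*s**2*exp(2)*exp(s**2) + 4*exp(2)*exp(s**2)), which equals f(s).

F(s) = -3*s/(8*s**2 + 4/3) + exp(-2)*exp(3*s/4)*exp(-s**2) + 5/(8*s**2 + 4/3) + C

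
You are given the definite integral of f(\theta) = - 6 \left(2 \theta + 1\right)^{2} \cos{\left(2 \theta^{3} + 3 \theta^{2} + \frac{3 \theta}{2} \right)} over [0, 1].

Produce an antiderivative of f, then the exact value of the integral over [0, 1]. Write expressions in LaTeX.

f matches the chain-rule pattern g'(h)*h' with inner function h(\theta) = 2 \theta^{3} + 3 \theta^{2} + \frac{3 \theta}{2}; substituting u = h(\theta) collapses the integral.
F(\theta) = - 4 \sin{\left(2 \theta^{3} + 3 \theta^{2} + \frac{3 \theta}{2} \right)} is an antiderivative of f.
Check: d/d\theta[- 4 \sin{\left(2 \theta^{3} + 3 \theta^{2} + \frac{3 \theta}{2} \right)}] = - 24 \theta^{2} \cos{\left(2 \theta^{3} + 3 \theta^{2} + \frac{3 \theta}{2} \right)} - 24 \theta \cos{\left(2 \theta^{3} + 3 \theta^{2} + \frac{3 \theta}{2} \right)} - 6 \cos{\left(2 \theta^{3} + 3 \theta^{2} + \frac{3 \theta}{2} \right)}, which equals f(\theta).
F(1) = - 4 \sin{\left(\frac{13}{2} \right)}; F(0) = 0.
Integral = F(1) - F(0) = - 4 \sin{\left(\frac{13}{2} \right)}.

Antiderivative: F(\theta) = - 4 \sin{\left(2 \theta^{3} + 3 \theta^{2} + \frac{3 \theta}{2} \right)}; value = - 4 \sin{\left(\frac{13}{2} \right)}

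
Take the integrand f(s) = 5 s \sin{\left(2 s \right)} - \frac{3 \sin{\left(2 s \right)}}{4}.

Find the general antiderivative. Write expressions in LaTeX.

The integrand splits into summands that can be handled one at a time.
Check: d/ds[\frac{- 20 s \cos{\left(2 s \right)} + 10 \sin{\left(2 s \right)} + 3 \cos{\left(2 s \right)}}{8}] = 5 s \sin{\left(2 s \right)} - \frac{3 \sin{\left(2 s \right)}}{4} = f(s).

F(s) = \frac{- 20 s \cos{\left(2 s \right)} + 10 \sin{\left(2 s \right)} + 3 \cos{\left(2 s \right)}}{8} + C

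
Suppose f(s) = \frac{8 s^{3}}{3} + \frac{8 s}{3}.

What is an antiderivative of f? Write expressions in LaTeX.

Integrate term by term and add the pieces.
Check: d/ds[\frac{2 s^{4}}{3} + \frac{4 s^{2}}{3}] = \frac{8 s^{3}}{3} + \frac{8 s}{3} = f(s).

An antiderivative is F(s) = \frac{2 s^{4}}{3} + \frac{4 s^{2}}{3}.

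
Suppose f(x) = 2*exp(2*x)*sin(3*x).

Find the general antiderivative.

F(x) = 2*(2*sin(3*x) - 3*cos(3*x))*exp(2*x)/13 + C

Whatever form F(x) takes, F'(x) = f(x) is non-negotiable.
Check: d/dx[2*(2*sin(3*x) - 3*cos(3*x))*exp(2*x)/13] = 2*exp(2*x)*sin(3*x) = f(x).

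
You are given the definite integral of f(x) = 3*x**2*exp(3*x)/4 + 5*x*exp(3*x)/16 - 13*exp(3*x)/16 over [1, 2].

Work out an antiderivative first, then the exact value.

Antiderivative: F(x) = x**2*exp(3*x)/4 - x*exp(3*x)/16 - exp(3*x)/4; value = exp(3)/16 + 5*exp(6)/8

Recognize the product-rule pattern: f = u'v + uv' with u = x**2/4 - x/16 - 1/4, v = exp(3*x), so integration by parts undoes it.
F(x) = x**2*exp(3*x)/4 - x*exp(3*x)/16 - exp(3*x)/4 is an antiderivative of f.
Check: d/dx[x**2*exp(3*x)/4 - x*exp(3*x)/16 - exp(3*x)/4] = 3*x**2*exp(3*x)/4 + 5*x*exp(3*x)/16 - 13*exp(3*x)/16 = f(x).
F(2) = 5*exp(6)/8; F(1) = -exp(3)/16.
Integral = F(2) - F(1) = exp(3)/16 + 5*exp(6)/8.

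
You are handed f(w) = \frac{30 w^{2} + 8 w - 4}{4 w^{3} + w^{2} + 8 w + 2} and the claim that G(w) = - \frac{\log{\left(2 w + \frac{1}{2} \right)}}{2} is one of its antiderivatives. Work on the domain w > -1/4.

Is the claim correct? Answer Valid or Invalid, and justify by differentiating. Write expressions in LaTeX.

d/dw[G] = - \frac{2}{4 w + 1}
d/dw[G] - f(w) = - \frac{8 w}{w^{2} + 2} != 0.

Invalid: d/dw[G] - f = - \frac{8 w}{w^{2} + 2}, which is not 0.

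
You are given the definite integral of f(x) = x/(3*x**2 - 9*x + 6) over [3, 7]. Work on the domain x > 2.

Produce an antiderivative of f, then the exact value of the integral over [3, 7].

The denominator factors as 3*(x - 2)*(x - 1); partial fractions split f into directly integrable pieces: -1/(3*(x - 1)) + 2/(3*(x - 2)).
F(x) = 2*log(x - 2)/3 - log(x - 1)/3 is an antiderivative of f.
Check: d/dx[2*log(x - 2)/3 - log(x - 1)/3] = x/(3*x**2 - 9*x + 6) = f(x).
F(7) = -log(6)/3 + 2*log(5)/3; F(3) = -log(2)/3.
Integral = F(7) - F(3) = -log(6)/3 + log(2)/3 + 2*log(5)/3.

Antiderivative: F(x) = 2*log(x - 2)/3 - log(x - 1)/3; value = -log(6)/3 + log(2)/3 + 2*log(5)/3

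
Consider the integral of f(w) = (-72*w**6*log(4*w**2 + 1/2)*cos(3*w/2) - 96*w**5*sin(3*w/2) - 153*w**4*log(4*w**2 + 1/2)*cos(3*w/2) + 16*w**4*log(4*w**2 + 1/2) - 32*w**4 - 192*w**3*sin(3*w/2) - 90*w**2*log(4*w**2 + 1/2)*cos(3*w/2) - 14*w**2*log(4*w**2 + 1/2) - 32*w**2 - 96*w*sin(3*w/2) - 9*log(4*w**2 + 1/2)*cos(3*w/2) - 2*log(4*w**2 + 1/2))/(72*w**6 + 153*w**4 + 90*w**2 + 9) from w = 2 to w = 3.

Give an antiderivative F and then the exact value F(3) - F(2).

Recognize the product-rule pattern: f = u'v + uv' with u = -w/(3*(3*w**2/2 + 3/2)) - 2*sin(3*w/2)/3, v = log(4*w**2 + 1/2), so integration by parts undoes it.
F(w) = -w*log(4*w**2 + 1/2)/(9*w**2/2 + 9/2) - 2*log(4*w**2 + 1/2)*sin(3*w/2)/3 is an antiderivative of f.
Check: d/dw[-w*log(4*w**2 + 1/2)/(9*w**2/2 + 9/2) - 2*log(4*w**2 + 1/2)*sin(3*w/2)/3] = (-72*w**6*log(4*w**2 + 1/2)*cos(3*w/2) - 96*w**5*sin(3*w/2) - 153*w**4*log(4*w**2 + 1/2)*cos(3*w/2) + 16*w**4*log(4*w**2 + 1/2) - 32*w**4 - 192*w**3*sin(3*w/2) - 90*w**2*log(4*w**2 + 1/2)*cos(3*w/2) - 14*w**2*log(4*w**2 + 1/2) - 32*w**2 - 96*w*sin(3*w/2) - 9*log(4*w**2 + 1/2)*cos(3*w/2) - 2*log(4*w**2 + 1/2))/(72*w**6 + 153*w**4 + 90*w**2 + 9) = f(w).
F(3) = -log(73/2)/15 - 2*log(73/2)*sin(9/2)/3; F(2) = -2*log(33/2)*sin(3)/3 - 4*log(33/2)/45.
Integral = F(3) - F(2) = -log(73/2)/15 + 4*log(33/2)/45 + 2*log(33/2)*sin(3)/3 - 2*log(73/2)*sin(9/2)/3.

Antiderivative: F(w) = -w*log(4*w**2 + 1/2)/(9*w**2/2 + 9/2) - 2*log(4*w**2 + 1/2)*sin(3*w/2)/3; value = -log(73/2)/15 + 4*log(33/2)/45 + 2*log(33/2)*sin(3)/3 - 2*log(73/2)*sin(9/2)/3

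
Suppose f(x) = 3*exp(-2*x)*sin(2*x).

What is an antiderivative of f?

An antiderivative is F(x) = (-3*sin(2*x) - 3*cos(2*x))*exp(-2*x)/4.

Since d/dx undoes antidifferentiation here, F'(x) = f(x) is required of F(x).
Check: d/dx[(-3*sin(2*x) - 3*cos(2*x))*exp(-2*x)/4] = 3*exp(-2*x)*sin(2*x) = f(x).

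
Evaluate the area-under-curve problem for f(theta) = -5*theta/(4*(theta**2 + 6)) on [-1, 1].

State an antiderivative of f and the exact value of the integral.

Antiderivative: F(theta) = -5*log(theta**2 + 6)/8; value = 0

f matches the chain-rule pattern g'(h)*h' with inner function h(theta) = theta**2 + 6; substituting u = h(theta) collapses the integral.
F(theta) = -5*log(theta**2 + 6)/8 is an antiderivative of f.
Check: d/dtheta[-5*log(theta**2 + 6)/8] = -5*theta/(4*theta**2 + 24), which equals f(theta).
F(1) = -5*log(7)/8; F(-1) = -5*log(7)/8.
Integral = F(1) - F(-1) = 0.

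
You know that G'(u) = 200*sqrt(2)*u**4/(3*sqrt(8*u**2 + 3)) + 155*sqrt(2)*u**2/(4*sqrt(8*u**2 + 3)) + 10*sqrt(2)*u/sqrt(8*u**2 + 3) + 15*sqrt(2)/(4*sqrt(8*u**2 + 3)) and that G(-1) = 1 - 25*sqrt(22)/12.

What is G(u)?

G'(u) has the shape v'r + vr' for v = 5*sqrt(4*u**2 + 3/2)/2 and r = 5*u**3/3 + u + 1 — it is the derivative of the product v*r.
A general antiderivative is 5*sqrt(4*u**2 + 3/2)*(5*u**3/3 + u + 1)/2 + C.
The condition gives C = 1 - 25*sqrt(22)/12 - (-25*sqrt(22)/12) = 1.
So G(u) = (5*sqrt(2)*sqrt(8*u**2 + 3)*(5*u**3 + 3*u + 3) + 12)/12.
Check: d/du[(5*sqrt(2)*sqrt(8*u**2 + 3)*(5*u**3 + 3*u + 3) + 12)/12] = (800*sqrt(2)*u**4 + 465*sqrt(2)*u**2 + 120*sqrt(2)*u + 45*sqrt(2))/(12*sqrt(8*u**2 + 3)), which equals G'(u).

G(u) = (5*sqrt(2)*sqrt(8*u**2 + 3)*(5*u**3 + 3*u + 3) + 12)/12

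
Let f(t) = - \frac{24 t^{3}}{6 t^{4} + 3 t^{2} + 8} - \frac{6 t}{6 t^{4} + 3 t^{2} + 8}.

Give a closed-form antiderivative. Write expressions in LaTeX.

An antiderivative is F(t) = - \log{\left(t^{4} + \frac{t^{2}}{2} + \frac{4}{3} \right)}.

f matches the chain-rule pattern g'(h)*h' with inner function h(t) = t^{4} + \frac{t^{2}}{2} + \frac{4}{3}; substituting u = h(t) collapses the integral.
Check: d/dt[- \log{\left(t^{4} + \frac{t^{2}}{2} + \frac{4}{3} \right)}] = \frac{- 24 t^{3} - 6 t}{6 t^{4} + 3 t^{2} + 8}, which equals f(t).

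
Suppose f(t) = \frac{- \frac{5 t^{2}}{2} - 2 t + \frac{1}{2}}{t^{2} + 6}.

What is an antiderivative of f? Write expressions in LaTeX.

An antiderivative is F(t) = - \frac{5 t}{2} - \log{\left(t^{2} + 6 \right)} + \frac{31 \sqrt{6} \operatorname{atan}{\left(\frac{\sqrt{6} t}{6} \right)}}{12}.

A candidate is checked by its d/dt: the result must match f(t).
Check: d/dt[- \frac{5 t}{2} - \log{\left(t^{2} + 6 \right)} + \frac{31 \sqrt{6} \operatorname{atan}{\left(\frac{\sqrt{6} t}{6} \right)}}{12}] = \frac{- 5 t^{2} - 4 t + 1}{2 t^{2} + 12}, which equals f(t).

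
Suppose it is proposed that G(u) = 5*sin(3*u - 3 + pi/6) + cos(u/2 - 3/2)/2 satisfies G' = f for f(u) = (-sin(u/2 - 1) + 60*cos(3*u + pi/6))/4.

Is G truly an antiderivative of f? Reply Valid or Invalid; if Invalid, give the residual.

Invalid: d/du[G] - f = -sin(u/2 - 3/2)/4 + sin(u/2 - 1)/4 - 15*cos(3*u + pi/6) + 15*cos(3*u - 3 + pi/6), which is not 0.

d/du[G] = -sin(u/2 - 3/2)/4 + 15*cos(3*u - 3 + pi/6)
d/du[G] - f(u) = -sin(u/2 - 3/2)/4 + sin(u/2 - 1)/4 - 15*cos(3*u + pi/6) + 15*cos(3*u - 3 + pi/6) != 0.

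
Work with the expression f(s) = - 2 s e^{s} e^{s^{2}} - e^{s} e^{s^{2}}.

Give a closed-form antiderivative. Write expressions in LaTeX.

An antiderivative is F(s) = - e^{s^{2} + s}.

f matches the chain-rule pattern g'(h)*h' with inner function h(s) = s^{2} + s; substituting u = h(s) collapses the integral.
Check: d/ds[- e^{s^{2} + s}] = - 2 s e^{s} e^{s^{2}} - e^{s} e^{s^{2}} = f(s).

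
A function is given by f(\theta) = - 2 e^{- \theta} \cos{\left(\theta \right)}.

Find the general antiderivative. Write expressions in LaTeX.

Any candidate F(\theta) must reproduce f(\theta) exactly when differentiated.
Check: d/d\theta[\left(- \sin{\left(\theta \right)} + \cos{\left(\theta \right)}\right) e^{- \theta}] = - 2 e^{- \theta} \cos{\left(\theta \right)} = f(\theta).

F(\theta) = \left(- \sin{\left(\theta \right)} + \cos{\left(\theta \right)}\right) e^{- \theta} + C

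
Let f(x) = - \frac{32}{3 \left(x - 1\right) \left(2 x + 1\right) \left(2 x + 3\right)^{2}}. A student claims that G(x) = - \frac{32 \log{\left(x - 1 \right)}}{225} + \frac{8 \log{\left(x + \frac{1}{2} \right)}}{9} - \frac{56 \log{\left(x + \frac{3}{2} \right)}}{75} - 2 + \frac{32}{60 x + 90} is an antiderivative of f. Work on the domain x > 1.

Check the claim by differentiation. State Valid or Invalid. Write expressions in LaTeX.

d/dx[G] = - \frac{32}{24 x^{4} + 60 x^{3} + 6 x^{2} - 63 x - 27}
This equals f(x) exactly, so the claim holds.

Valid. The derivative of G reproduces f.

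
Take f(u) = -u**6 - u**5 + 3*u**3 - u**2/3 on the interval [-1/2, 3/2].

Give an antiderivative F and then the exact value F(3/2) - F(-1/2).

Antiderivative: F(u) = -u**7/7 - u**6/6 + 3*u**4/4 - u**3/9; value = -1969/2016

The integrand splits into summands that can be handled one at a time.
F(u) = -u**7/7 - u**6/6 + 3*u**4/4 - u**3/9 is an antiderivative of f.
Check: d/du[-u**7/7 - u**6/6 + 3*u**4/4 - u**3/9] = -u**6 - u**5 + 3*u**3 - u**2/3 = f(u).
F(3/2) = -411/448; F(-1/2) = 239/4032.
Integral = F(3/2) - F(-1/2) = -1969/2016.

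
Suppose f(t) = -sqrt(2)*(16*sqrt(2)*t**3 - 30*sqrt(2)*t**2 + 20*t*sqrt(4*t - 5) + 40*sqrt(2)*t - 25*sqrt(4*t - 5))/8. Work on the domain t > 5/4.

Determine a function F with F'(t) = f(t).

Recover f(t) by differentiating a candidate F(t); any mismatch rules it out.
Check: d/dt[sqrt(2)*(-8*sqrt(2)*t**4 + 20*sqrt(2)*t**3 - 16*t**2*sqrt(4*t - 5) - 40*sqrt(2)*t**2 + 40*t*sqrt(4*t - 5) - 25*sqrt(4*t - 5))/16] = (-32*t**3*sqrt(4*t - 5) + 60*t**2*sqrt(4*t - 5) - 80*sqrt(2)*t**2 - 80*t*sqrt(4*t - 5) + 200*sqrt(2)*t - 125*sqrt(2))/(8*sqrt(4*t - 5)), which equals f(t).

An antiderivative is F(t) = sqrt(2)*(-8*sqrt(2)*t**4 + 20*sqrt(2)*t**3 - 16*t**2*sqrt(4*t - 5) - 40*sqrt(2)*t**2 + 40*t*sqrt(4*t - 5) - 25*sqrt(4*t - 5))/16.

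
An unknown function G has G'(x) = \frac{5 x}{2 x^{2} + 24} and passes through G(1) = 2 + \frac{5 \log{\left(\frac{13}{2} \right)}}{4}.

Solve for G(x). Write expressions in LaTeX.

G'(x) matches the chain-rule pattern g'(h)*h' with inner function h(x) = \frac{x^{2}}{2} + 6; substituting u = h(x) collapses the integral.
A general antiderivative is \frac{5 \log{\left(\frac{x^{2}}{2} + 6 \right)}}{4} + C.
The condition gives C = 2 + \frac{5 \log{\left(\frac{13}{2} \right)}}{4} - (\frac{5 \log{\left(\frac{13}{2} \right)}}{4}) = 2.
So G(x) = \frac{5 \log{\left(\frac{x^{2}}{2} + 6 \right)} + 8}{4}.
Check: d/dx[\frac{5 \log{\left(\frac{x^{2}}{2} + 6 \right)} + 8}{4}] = \frac{5 x}{2 x^{2} + 24} = G'(x).

G(x) = \frac{5 \log{\left(\frac{x^{2}}{2} + 6 \right)} + 8}{4}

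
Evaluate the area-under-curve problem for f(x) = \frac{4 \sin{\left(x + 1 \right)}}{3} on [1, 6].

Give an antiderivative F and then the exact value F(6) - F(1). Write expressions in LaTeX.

Check any antiderivative F(x) by computing F'(x) and comparing it with f(x).
F(x) = - \frac{4 \cos{\left(x + 1 \right)}}{3} is an antiderivative of f.
Check: d/dx[- \frac{4 \cos{\left(x + 1 \right)}}{3}] = \frac{4 \sin{\left(x + 1 \right)}}{3} = f(x).
F(6) = - \frac{4 \cos{\left(7 \right)}}{3}; F(1) = - \frac{4 \cos{\left(2 \right)}}{3}.
Integral = F(6) - F(1) = - \frac{4 \cos{\left(7 \right)}}{3} + \frac{4 \cos{\left(2 \right)}}{3}.

Antiderivative: F(x) = - \frac{4 \cos{\left(x + 1 \right)}}{3}; value = - \frac{4 \cos{\left(7 \right)}}{3} + \frac{4 \cos{\left(2 \right)}}{3}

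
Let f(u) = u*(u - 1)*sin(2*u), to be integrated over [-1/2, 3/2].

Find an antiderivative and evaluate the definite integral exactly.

For F(u) to be correct the identity F'(u) - f(u) = 0 must hold.
F(u) = -(2*u**2*cos(2*u) - 2*u*sin(2*u) - 2*u*cos(2*u) + sin(2*u) - cos(2*u))/4 is an antiderivative of f.
Check: d/du[-(2*u**2*cos(2*u) - 2*u*sin(2*u) - 2*u*cos(2*u) + sin(2*u) - cos(2*u))/4] = u**2*sin(2*u) - u*sin(2*u), which equals f(u).
F(3/2) = sin(3)/2 - cos(3)/8; F(-1/2) = -cos(1)/8 + sin(1)/2.
Integral = F(3/2) - F(-1/2) = -sin(1)/2 + cos(1)/8 + sin(3)/2 - cos(3)/8.

Antiderivative: F(u) = -(2*u**2*cos(2*u) - 2*u*sin(2*u) - 2*u*cos(2*u) + sin(2*u) - cos(2*u))/4; value = -sin(1)/2 + cos(1)/8 + sin(3)/2 - cos(3)/8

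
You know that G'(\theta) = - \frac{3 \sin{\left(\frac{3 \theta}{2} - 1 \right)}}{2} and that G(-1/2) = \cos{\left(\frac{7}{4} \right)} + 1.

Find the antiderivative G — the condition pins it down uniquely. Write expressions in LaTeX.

Since d/d\theta undoes antidifferentiation here, G(\theta) must give back the stated G'(\theta).
A general antiderivative is \cos{\left(\frac{3 \theta}{2} - 1 \right)} + C.
The condition gives C = \cos{\left(\frac{7}{4} \right)} + 1 - (\cos{\left(\frac{7}{4} \right)}) = 1.
So G(\theta) = \cos{\left(\frac{3 \theta}{2} - 1 \right)} + 1.
Check: d/d\theta[\cos{\left(\frac{3 \theta}{2} - 1 \right)} + 1] = - \frac{3 \sin{\left(\frac{3 \theta}{2} - 1 \right)}}{2} = G'(\theta).

G(\theta) = \cos{\left(\frac{3 \theta}{2} - 1 \right)} + 1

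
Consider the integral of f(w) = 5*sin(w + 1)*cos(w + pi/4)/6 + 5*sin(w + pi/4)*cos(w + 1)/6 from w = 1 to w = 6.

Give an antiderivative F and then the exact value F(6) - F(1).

Recognize the product-rule pattern: f = u'v + uv' with u = -5*cos(w + 1)/6, v = cos(w + pi/4), so integration by parts undoes it.
F(w) = -5*cos(w + 1)*cos(w + pi/4)/6 is an antiderivative of f.
Check: d/dw[-5*cos(w + 1)*cos(w + pi/4)/6] = 5*sin(w + 1)*cos(w + pi/4)/6 + 5*sin(w + pi/4)*cos(w + 1)/6 = f(w).
F(6) = -5*cos(7)*cos(pi/4 + 6)/6; F(1) = -5*cos(2)*cos(pi/4 + 1)/6.
Integral = F(6) - F(1) = -5*cos(7)*cos(pi/4 + 6)/6 + 5*cos(2)*cos(pi/4 + 1)/6.

Antiderivative: F(w) = -5*cos(w + 1)*cos(w + pi/4)/6; value = -5*cos(7)*cos(pi/4 + 6)/6 + 5*cos(2)*cos(pi/4 + 1)/6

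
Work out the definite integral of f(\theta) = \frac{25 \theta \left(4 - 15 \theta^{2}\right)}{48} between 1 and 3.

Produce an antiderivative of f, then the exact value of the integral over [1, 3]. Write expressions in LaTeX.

f matches the chain-rule pattern g'(h)*h' with inner function h(\theta) = \frac{1}{3} - \frac{5 \theta^{2}}{4}; substituting u = h(\theta) collapses the integral.
F(\theta) = - \frac{125 \theta^{4}}{64} + \frac{25 \theta^{2}}{24} is an antiderivative of f.
Check: d/d\theta[- \frac{125 \theta^{4}}{64} + \frac{25 \theta^{2}}{24}] = - \frac{125 \theta^{3}}{16} + \frac{25 \theta}{12}, which equals f(\theta).
F(3) = - \frac{9525}{64}; F(1) = - \frac{175}{192}.
Integral = F(3) - F(1) = - \frac{1775}{12}.

Antiderivative: F(\theta) = - \frac{125 \theta^{4}}{64} + \frac{25 \theta^{2}}{24}; value = - \frac{1775}{12}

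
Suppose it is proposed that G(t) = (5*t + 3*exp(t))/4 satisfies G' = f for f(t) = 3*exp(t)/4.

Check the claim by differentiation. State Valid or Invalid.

d/dt[G] = 3*exp(t)/4 + 5/4
d/dt[G] - f(t) = 5/4 != 0.

Invalid: d/dt[G] - f = 5/4, which is not 0.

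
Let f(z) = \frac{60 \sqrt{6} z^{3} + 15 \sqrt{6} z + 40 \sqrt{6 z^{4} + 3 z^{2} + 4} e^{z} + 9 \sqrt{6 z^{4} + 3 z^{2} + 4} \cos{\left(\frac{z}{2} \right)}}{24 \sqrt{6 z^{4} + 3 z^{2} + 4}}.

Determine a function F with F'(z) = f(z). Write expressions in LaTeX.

A first test for any F(z): its z-derivative must equal f(z) identically.
Check: d/dz[\frac{5 \sqrt{6} \sqrt{6 z^{4} + 3 z^{2} + 4} + 40 e^{z} + 18 \sin{\left(\frac{z}{2} \right)}}{24}] = \frac{60 \sqrt{6} z^{3} + 15 \sqrt{6} z + 40 \sqrt{6 z^{4} + 3 z^{2} + 4} e^{z} + 9 \sqrt{6 z^{4} + 3 z^{2} + 4} \cos{\left(\frac{z}{2} \right)}}{24 \sqrt{6 z^{4} + 3 z^{2} + 4}} = f(z).

An antiderivative is F(z) = \frac{5 \sqrt{6} \sqrt{6 z^{4} + 3 z^{2} + 4} + 40 e^{z} + 18 \sin{\left(\frac{z}{2} \right)}}{24}.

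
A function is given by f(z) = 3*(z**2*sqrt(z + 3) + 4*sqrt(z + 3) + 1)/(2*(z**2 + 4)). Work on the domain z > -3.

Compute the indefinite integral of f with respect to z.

F(z) = (4*(z + 3)**(3/2) + 3*atan(z/2))/4 + C

For F(z) to be correct the identity F'(z) - f(z) = 0 must hold.
Check: d/dz[(4*(z + 3)**(3/2) + 3*atan(z/2))/4] = (3*z**2*sqrt(z + 3) + 12*sqrt(z + 3) + 3)/(2*z**2 + 8), which equals f(z).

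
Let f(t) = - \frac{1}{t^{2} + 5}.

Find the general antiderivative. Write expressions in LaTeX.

Recover f(t) by differentiating a candidate F(t); any mismatch rules it out.
Check: d/dt[- \frac{\sqrt{5} \operatorname{atan}{\left(\frac{\sqrt{5} t}{5} \right)}}{5}] = - \frac{1}{t^{2} + 5} = f(t).

F(t) = - \frac{\sqrt{5} \operatorname{atan}{\left(\frac{\sqrt{5} t}{5} \right)}}{5} + C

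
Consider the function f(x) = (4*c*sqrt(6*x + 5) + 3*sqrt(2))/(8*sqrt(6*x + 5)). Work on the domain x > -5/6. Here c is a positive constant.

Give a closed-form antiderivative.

An antiderivative is F(x) = (4*c*x + sqrt(2)*sqrt(6*x + 5))/8.

Whatever form F(x) takes, F'(x) = f(x) is non-negotiable.
Check: d/dx[(4*c*x + sqrt(2)*sqrt(6*x + 5))/8] = (4*c*sqrt(6*x + 5) + 3*sqrt(2))/(8*sqrt(6*x + 5)) = f(x).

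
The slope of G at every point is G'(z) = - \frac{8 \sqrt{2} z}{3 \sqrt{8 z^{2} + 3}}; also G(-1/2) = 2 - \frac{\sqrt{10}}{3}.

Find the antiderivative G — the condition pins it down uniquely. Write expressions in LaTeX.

G(z) = \frac{\sqrt{2} \left(- 2 \sqrt{8 z^{2} + 3} + 6 \sqrt{2}\right)}{6}

G'(z) matches the chain-rule pattern g'(h)*h' with inner function h(z) = 4 z^{2} + \frac{3}{2}; substituting u = h(z) collapses the integral.
A general antiderivative is - \frac{2 \sqrt{4 z^{2} + \frac{3}{2}}}{3} + C.
The condition gives C = 2 - \frac{\sqrt{10}}{3} - (- \frac{\sqrt{10}}{3}) = 2.
So G(z) = \frac{\sqrt{2} \left(- 2 \sqrt{8 z^{2} + 3} + 6 \sqrt{2}\right)}{6}.
Check: d/dz[\frac{\sqrt{2} \left(- 2 \sqrt{8 z^{2} + 3} + 6 \sqrt{2}\right)}{6}] = - \frac{8 \sqrt{2} z}{3 \sqrt{8 z^{2} + 3}} = G'(z).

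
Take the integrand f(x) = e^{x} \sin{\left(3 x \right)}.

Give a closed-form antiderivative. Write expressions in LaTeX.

An antiderivative is F(x) = \frac{e^{x} \sin{\left(3 x \right)}}{10} - \frac{3 e^{x} \cos{\left(3 x \right)}}{10}.

Since d/dx undoes antidifferentiation here, F'(x) = f(x) is required of F(x).
Check: d/dx[\frac{e^{x} \sin{\left(3 x \right)}}{10} - \frac{3 e^{x} \cos{\left(3 x \right)}}{10}] = e^{x} \sin{\left(3 x \right)} = f(x).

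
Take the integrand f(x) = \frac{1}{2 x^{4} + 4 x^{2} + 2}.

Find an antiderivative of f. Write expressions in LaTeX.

Check any antiderivative F(x) by computing F'(x) and comparing it with f(x).
Check: d/dx[\frac{x}{4 x^{2} + 4} + \frac{\operatorname{atan}{\left(x \right)}}{4}] = \frac{1}{2 x^{4} + 4 x^{2} + 2} = f(x).

An antiderivative is F(x) = \frac{x}{4 x^{2} + 4} + \frac{\operatorname{atan}{\left(x \right)}}{4}.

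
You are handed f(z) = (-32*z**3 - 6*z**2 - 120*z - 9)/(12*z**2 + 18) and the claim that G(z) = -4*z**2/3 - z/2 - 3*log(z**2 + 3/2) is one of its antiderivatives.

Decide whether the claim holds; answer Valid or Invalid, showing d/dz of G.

Valid: G'(z) = f(z).

d/dz[G] = (-32*z**3 - 6*z**2 - 120*z - 9)/(12*z**2 + 18)
This equals f(z) exactly, so the claim holds.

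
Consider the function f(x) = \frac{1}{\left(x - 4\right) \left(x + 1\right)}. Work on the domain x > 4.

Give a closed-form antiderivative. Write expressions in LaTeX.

An antiderivative is F(x) = \frac{\log{\left(x - 4 \right)} - \log{\left(x + 1 \right)}}{5}.

Factor the denominator (\left(x - 4\right) \left(x + 1\right)) and decompose: f = - \frac{1}{5 \left(x + 1\right)} + \frac{1}{5 \left(x - 4\right)}; each piece integrates to a log, atan, or power term.
Check: d/dx[\frac{\log{\left(x - 4 \right)} - \log{\left(x + 1 \right)}}{5}] = \frac{1}{x^{2} - 3 x - 4}, which equals f(x).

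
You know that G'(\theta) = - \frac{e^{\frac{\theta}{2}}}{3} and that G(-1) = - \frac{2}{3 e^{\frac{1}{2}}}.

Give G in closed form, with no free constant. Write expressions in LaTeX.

G(\theta) = - \frac{2 e^{\frac{\theta}{2}}}{3}

Since d/d\theta undoes antidifferentiation here, G(\theta) must give back the stated G'(\theta).
A general antiderivative is - \frac{2 e^{\frac{\theta}{2}}}{3} + C.
The condition gives C = - \frac{2}{3 e^{\frac{1}{2}}} - (- \frac{2}{3 e^{\frac{1}{2}}}) = 0.
So G(\theta) = - \frac{2 e^{\frac{\theta}{2}}}{3}.
Check: d/d\theta[- \frac{2 e^{\frac{\theta}{2}}}{3}] = - \frac{e^{\frac{\theta}{2}}}{3} = G'(\theta).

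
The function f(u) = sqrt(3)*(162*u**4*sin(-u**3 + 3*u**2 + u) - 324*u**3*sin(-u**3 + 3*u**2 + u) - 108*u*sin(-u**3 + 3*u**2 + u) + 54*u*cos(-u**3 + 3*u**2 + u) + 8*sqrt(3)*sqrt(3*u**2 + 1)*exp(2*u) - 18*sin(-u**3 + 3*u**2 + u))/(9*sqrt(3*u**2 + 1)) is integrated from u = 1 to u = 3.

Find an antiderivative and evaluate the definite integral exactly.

Differentiate the proposed F(u) back; it has to land on f(u) exactly.
F(u) = 3*sqrt(4*u**2 + 4/3)*cos(-u**3 + 3*u**2 + u) + 4*exp(2*u)/3 is an antiderivative of f.
Check: d/du[3*sqrt(4*u**2 + 4/3)*cos(-u**3 + 3*u**2 + u) + 4*exp(2*u)/3] = sqrt(3)*(162*u**4*sin(-u**3 + 3*u**2 + u) - 324*u**3*sin(-u**3 + 3*u**2 + u) - 108*u*sin(-u**3 + 3*u**2 + u) + 54*u*cos(-u**3 + 3*u**2 + u) + 8*sqrt(3)*sqrt(3*u**2 + 1)*exp(2*u) - 18*sin(-u**3 + 3*u**2 + u))/(9*sqrt(3*u**2 + 1)) = f(u).
F(3) = 4*sqrt(21)*cos(3) + 4*exp(6)/3; F(1) = 4*sqrt(3)*cos(3) + 4*exp(2)/3.
Integral = F(3) - F(1) = 4*sqrt(21)*cos(3) - 4*exp(2)/3 - 4*sqrt(3)*cos(3) + 4*exp(6)/3.

Antiderivative: F(u) = 3*sqrt(4*u**2 + 4/3)*cos(-u**3 + 3*u**2 + u) + 4*exp(2*u)/3; value = 4*sqrt(21)*cos(3) - 4*exp(2)/3 - 4*sqrt(3)*cos(3) + 4*exp(6)/3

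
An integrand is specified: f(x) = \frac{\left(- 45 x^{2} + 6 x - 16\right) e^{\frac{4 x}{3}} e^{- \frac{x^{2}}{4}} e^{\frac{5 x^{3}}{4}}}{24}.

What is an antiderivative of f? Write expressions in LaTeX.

The substitution u = \frac{5 x^{3}}{4} - \frac{x^{2}}{4} + \frac{4 x}{3} works: f is exactly (dF/du)*(du/dx) for that inner function.
Check: d/dx[- \frac{e^{\frac{4 x}{3}} e^{- \frac{x^{2}}{4}} e^{\frac{5 x^{3}}{4}}}{2}] = \frac{\left(- 45 x^{2} e^{\frac{4 x}{3}} e^{\frac{5 x^{3}}{4}} + 6 x e^{\frac{4 x}{3}} e^{\frac{5 x^{3}}{4}} - 16 e^{\frac{4 x}{3}} e^{\frac{5 x^{3}}{4}}\right) e^{- \frac{x^{2}}{4}}}{24}, which equals f(x).

An antiderivative is F(x) = - \frac{e^{\frac{4 x}{3}} e^{- \frac{x^{2}}{4}} e^{\frac{5 x^{3}}{4}}}{2}.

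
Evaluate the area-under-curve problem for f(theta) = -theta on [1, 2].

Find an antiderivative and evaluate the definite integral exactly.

An antiderivative F(theta) passes only if d/dtheta[F] lands on f(theta) exactly.
F(theta) = -(theta - 2)*(theta + 2)/2 is an antiderivative of f.
Check: d/dtheta[-(theta - 2)*(theta + 2)/2] = -theta = f(theta).
F(2) = 0; F(1) = 3/2.
Integral = F(2) - F(1) = -3/2.

Antiderivative: F(theta) = -(theta - 2)*(theta + 2)/2; value = -3/2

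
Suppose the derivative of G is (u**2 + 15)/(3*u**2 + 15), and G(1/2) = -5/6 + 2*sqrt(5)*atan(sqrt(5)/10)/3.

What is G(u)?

Whatever form G(u) takes, its d/du must return the stated G'(u).
A general antiderivative is u/3 + 2*sqrt(5)*atan(sqrt(5)*u/5)/3 + C.
The condition gives C = -5/6 + 2*sqrt(5)*atan(sqrt(5)/10)/3 - (1/6 + 2*sqrt(5)*atan(sqrt(5)/10)/3) = -1.
So G(u) = u/3 + 2*sqrt(5)*atan(sqrt(5)*u/5)/3 - 1.
Check: d/du[u/3 + 2*sqrt(5)*atan(sqrt(5)*u/5)/3 - 1] = (u**2 + 15)/(3*u**2 + 15) = G'(u).

G(u) = u/3 + 2*sqrt(5)*atan(sqrt(5)*u/5)/3 - 1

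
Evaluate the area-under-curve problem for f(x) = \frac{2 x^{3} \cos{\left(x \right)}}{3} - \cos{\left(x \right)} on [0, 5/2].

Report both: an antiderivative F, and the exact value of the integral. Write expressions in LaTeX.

The integrand splits into summands that can be handled one at a time.
F(x) = \frac{2 x^{3} \sin{\left(x \right)}}{3} + 2 x^{2} \cos{\left(x \right)} - 4 x \sin{\left(x \right)} - \sin{\left(x \right)} - 4 \cos{\left(x \right)} is an antiderivative of f.
Check: d/dx[\frac{2 x^{3} \sin{\left(x \right)}}{3} + 2 x^{2} \cos{\left(x \right)} - 4 x \sin{\left(x \right)} - \sin{\left(x \right)} - 4 \cos{\left(x \right)}] = \frac{2 x^{3} \cos{\left(x \right)}}{3} - \cos{\left(x \right)} = f(x).
F(5/2) = \frac{17 \cos{\left(\frac{5}{2} \right)}}{2} - \frac{7 \sin{\left(\frac{5}{2} \right)}}{12}; F(0) = -4.
Integral = F(5/2) - F(0) = \frac{17 \cos{\left(\frac{5}{2} \right)}}{2} - \frac{7 \sin{\left(\frac{5}{2} \right)}}{12} + 4.

Antiderivative: F(x) = \frac{2 x^{3} \sin{\left(x \right)}}{3} + 2 x^{2} \cos{\left(x \right)} - 4 x \sin{\left(x \right)} - \sin{\left(x \right)} - 4 \cos{\left(x \right)}; value = \frac{17 \cos{\left(\frac{5}{2} \right)}}{2} - \frac{7 \sin{\left(\frac{5}{2} \right)}}{12} + 4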